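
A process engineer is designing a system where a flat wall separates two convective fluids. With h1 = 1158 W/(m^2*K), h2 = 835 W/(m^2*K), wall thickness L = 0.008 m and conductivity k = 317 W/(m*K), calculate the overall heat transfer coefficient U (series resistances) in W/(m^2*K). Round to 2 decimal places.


1/U = 1/h1 + L/k + 1/h2
1/U = 1/1158 + 0.008/317 + 1/835
1/U = 0.0008635579 + 2.52366e-05 + 0.0011976048
1/U = 0.0020863993
U = 479.29 W/(m^2*K)


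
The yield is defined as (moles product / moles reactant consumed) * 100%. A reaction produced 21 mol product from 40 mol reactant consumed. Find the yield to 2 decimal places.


Yield = (moles product / moles consumed) * 100%
Yield = (21 / 40) * 100
Yield = 0.525 * 100
Yield = 52.50%


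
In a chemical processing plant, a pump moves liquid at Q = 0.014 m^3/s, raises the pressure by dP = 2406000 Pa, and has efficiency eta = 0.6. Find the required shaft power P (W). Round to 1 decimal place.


P = Q * dP / eta
P = 0.014 * 2406000 / 0.6
P = 33684.0 / 0.6
P = 56140.0 W


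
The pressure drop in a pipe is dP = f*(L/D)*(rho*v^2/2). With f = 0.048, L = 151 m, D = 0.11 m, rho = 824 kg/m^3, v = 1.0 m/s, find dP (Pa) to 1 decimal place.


dP = f * (L/D) * (rho*v^2/2)
dP = 0.048 * (151/0.11) * (824*1.0^2/2)
L/D = 1372.72727273
rho*v^2/2 = 824*1.0/2 = 412.0
dP = 0.048 * 1372.72727273 * 412.0
dP = 27147.1 Pa


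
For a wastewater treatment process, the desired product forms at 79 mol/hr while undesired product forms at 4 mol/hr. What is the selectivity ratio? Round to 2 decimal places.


S = desired product rate / undesired product rate
S = 79 / 4
S = 19.75


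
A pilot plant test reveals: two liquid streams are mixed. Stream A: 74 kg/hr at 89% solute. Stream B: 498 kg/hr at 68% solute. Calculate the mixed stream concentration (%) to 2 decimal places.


Mass balance on solute: F1*x1 + F2*x2 = F3*x3
F3 = F1 + F2 = 74 + 498 = 572 kg/hr
x3 = (F1*x1 + F2*x2)/F3
x3 = (74*0.89 + 498*0.68) / 572
x3 = 70.72%


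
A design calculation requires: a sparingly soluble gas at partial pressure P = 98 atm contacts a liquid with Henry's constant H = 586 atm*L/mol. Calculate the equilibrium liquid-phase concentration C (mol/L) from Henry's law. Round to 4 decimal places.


C = P / H
C = 98 / 586
C = 0.1672 mol/L


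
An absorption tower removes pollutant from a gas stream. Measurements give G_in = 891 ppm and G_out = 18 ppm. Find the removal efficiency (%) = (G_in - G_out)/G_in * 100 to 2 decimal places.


Efficiency = (G_in - G_out) / G_in * 100%
Efficiency = (891 - 18) / 891 * 100
Efficiency = 873 / 891 * 100
Efficiency = 97.98%


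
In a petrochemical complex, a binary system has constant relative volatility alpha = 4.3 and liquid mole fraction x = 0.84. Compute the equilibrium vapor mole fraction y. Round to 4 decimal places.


y = alpha*x / (1 + (alpha-1)*x)
y = 4.3*0.84 / (1 + (4.3-1)*0.84)
y = 3.612 / (1 + 2.772)
y = 3.612 / 3.772
y = 0.9576


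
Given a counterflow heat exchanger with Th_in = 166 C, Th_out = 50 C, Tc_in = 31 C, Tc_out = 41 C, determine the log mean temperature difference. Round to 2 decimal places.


dT1 = Th_in - Tc_out = 166 - 41 = 125
dT2 = Th_out - Tc_in = 50 - 31 = 19
LMTD = (dT1 - dT2) / ln(dT1/dT2)
LMTD = (125 - 19) / ln(125/19)
LMTD = 56.27 K


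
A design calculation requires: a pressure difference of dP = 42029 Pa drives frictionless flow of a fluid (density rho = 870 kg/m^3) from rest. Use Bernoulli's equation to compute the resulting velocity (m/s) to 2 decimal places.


v = sqrt(2*dP/rho)
v = sqrt(2*42029/870)
v = sqrt(96.618391)
v = 9.83 m/s


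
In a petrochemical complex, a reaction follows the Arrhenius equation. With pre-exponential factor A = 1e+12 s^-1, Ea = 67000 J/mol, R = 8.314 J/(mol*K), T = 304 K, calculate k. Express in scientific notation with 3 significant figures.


k = A * exp(-Ea/(R*T))
k = 1e+12 * exp(-67000 / (8.314 * 304))
k = 1e+12 * exp(-26.508869)
k = 3.07e+00


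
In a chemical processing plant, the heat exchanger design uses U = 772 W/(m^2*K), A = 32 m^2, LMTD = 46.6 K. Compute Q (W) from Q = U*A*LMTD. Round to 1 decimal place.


Q = U * A * LMTD
Q = 772 * 32 * 46.6
Q = 1151206.4 W


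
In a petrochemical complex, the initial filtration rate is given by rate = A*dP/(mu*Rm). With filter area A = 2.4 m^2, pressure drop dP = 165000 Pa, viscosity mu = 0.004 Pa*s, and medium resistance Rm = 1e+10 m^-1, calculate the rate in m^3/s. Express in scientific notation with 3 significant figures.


rate = A * dP / (mu * Rm)
rate = 2.4 * 165000 / (0.004 * 1e+10)
rate = 396000.0 / 4.000e+07
rate = 9.90e-03 m^3/s


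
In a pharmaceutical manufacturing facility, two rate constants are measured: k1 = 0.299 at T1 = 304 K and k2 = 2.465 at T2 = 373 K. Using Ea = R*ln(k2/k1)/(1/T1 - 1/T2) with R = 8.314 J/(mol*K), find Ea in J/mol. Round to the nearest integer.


Ea = R * ln(k2/k1) / (1/T1 - 1/T2)
ln(k2/k1) = ln(2.465/0.299) = 2.1095035
1/T1 - 1/T2 = 1/304 - 1/373 = 0.000608508537
Ea = 8.314 * 2.1095035 / 0.000608508537
Ea = 28822 J/mol


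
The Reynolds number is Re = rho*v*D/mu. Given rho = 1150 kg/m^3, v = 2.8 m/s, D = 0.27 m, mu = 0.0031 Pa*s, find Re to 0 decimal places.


Re = rho * v * D / mu
Re = 1150 * 2.8 * 0.27 / 0.0031
Re = 869.4 / 0.0031
Re = 280452


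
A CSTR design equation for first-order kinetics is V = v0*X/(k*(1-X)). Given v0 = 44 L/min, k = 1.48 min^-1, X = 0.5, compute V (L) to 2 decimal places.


V = v0 * X / (k * (1 - X))
V = 44 * 0.5 / (1.48 * (1 - 0.5))
V = 22.0 / (1.48 * 0.5)
V = 22.0 / 0.74
V = 29.73 L


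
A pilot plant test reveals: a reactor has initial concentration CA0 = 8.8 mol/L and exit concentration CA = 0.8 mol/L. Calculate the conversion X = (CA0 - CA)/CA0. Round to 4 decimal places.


X = (CA0 - CA) / CA0
X = (8.8 - 0.8) / 8.8
X = 8.0 / 8.8
X = 0.9091


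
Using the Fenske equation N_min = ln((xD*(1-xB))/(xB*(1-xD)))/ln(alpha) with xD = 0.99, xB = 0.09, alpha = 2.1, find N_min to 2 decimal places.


N_min = ln((xD*(1-xB))/(xB*(1-xD))) / ln(alpha)
Numerator inside ln: 0.9009 / 0.0009 = 1001.0
ln(1001.0) = 6.908755
ln(alpha) = ln(2.1) = 0.741937
N_min = 6.908755 / 0.741937 = 9.31


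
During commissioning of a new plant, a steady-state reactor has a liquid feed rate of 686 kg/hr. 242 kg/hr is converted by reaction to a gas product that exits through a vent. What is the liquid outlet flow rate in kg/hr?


Steady-state mass balance on the main outlet: F_out = F_in - F_removed
F_out = 686 - 242
F_out = 444 kg/hr


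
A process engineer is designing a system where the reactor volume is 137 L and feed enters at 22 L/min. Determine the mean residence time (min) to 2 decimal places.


tau = V / v0
tau = 137 / 22
tau = 6.23 min


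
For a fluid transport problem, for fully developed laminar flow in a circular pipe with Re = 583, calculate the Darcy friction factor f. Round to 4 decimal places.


f = 64 / Re
f = 64 / 583
f = 0.1098


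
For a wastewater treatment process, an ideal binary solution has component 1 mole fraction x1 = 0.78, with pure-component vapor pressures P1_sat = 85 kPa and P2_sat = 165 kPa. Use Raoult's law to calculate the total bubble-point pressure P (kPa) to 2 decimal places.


P = x1*P1_sat + x2*P2_sat
x2 = 1 - x1 = 1 - 0.78 = 0.22
P = 0.78*85 + 0.22*165
P = 66.3 + 36.3
P = 102.60 kPa


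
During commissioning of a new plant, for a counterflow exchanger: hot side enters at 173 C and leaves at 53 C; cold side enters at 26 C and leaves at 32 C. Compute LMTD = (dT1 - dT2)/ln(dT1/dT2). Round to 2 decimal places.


dT1 = Th_in - Tc_out = 173 - 32 = 141
dT2 = Th_out - Tc_in = 53 - 26 = 27
LMTD = (dT1 - dT2) / ln(dT1/dT2)
LMTD = (141 - 27) / ln(141/27)
LMTD = 68.97 K


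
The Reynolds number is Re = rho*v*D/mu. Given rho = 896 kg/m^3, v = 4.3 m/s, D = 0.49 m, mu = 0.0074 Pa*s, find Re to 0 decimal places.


Re = rho * v * D / mu
Re = 896 * 4.3 * 0.49 / 0.0074
Re = 1887.872 / 0.0074
Re = 255118


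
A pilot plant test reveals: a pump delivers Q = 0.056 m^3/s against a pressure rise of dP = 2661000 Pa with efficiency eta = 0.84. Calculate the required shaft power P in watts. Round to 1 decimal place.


P = Q * dP / eta
P = 0.056 * 2661000 / 0.84
P = 149016.0 / 0.84
P = 177400.0 W


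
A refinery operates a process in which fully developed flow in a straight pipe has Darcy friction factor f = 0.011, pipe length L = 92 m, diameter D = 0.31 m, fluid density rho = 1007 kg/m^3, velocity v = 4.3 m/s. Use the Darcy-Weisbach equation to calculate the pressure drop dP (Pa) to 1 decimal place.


dP = f * (L/D) * (rho*v^2/2)
dP = 0.011 * (92/0.31) * (1007*4.3^2/2)
L/D = 296.77419355
rho*v^2/2 = 1007*18.49/2 = 9309.715
dP = 0.011 * 296.77419355 * 9309.715
dP = 30391.7 Pa


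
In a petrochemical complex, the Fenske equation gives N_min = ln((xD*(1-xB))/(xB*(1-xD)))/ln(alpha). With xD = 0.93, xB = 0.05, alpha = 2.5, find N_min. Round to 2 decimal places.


N_min = ln((xD*(1-xB))/(xB*(1-xD))) / ln(alpha)
Numerator inside ln: 0.8835 / 0.0035 = 252.428571
ln(252.428571) = 5.531128
ln(alpha) = ln(2.5) = 0.916291
N_min = 5.531128 / 0.916291 = 6.04


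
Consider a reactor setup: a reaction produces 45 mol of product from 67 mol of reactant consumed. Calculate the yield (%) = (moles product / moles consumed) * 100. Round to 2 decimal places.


Yield = (moles product / moles consumed) * 100%
Yield = (45 / 67) * 100
Yield = 0.6716 * 100
Yield = 67.16%


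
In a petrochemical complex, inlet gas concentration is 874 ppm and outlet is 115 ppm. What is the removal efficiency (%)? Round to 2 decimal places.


Efficiency = (G_in - G_out) / G_in * 100%
Efficiency = (874 - 115) / 874 * 100
Efficiency = 759 / 874 * 100
Efficiency = 86.84%


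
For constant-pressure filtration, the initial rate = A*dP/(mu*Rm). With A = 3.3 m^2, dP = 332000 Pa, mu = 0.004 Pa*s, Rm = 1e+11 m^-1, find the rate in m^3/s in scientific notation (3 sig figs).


rate = A * dP / (mu * Rm)
rate = 3.3 * 332000 / (0.004 * 1e+11)
rate = 1095600.0 / 4.000e+08
rate = 2.74e-03 m^3/s


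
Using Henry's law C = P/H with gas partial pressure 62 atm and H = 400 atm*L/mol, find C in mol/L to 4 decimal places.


C = P / H
C = 62 / 400
C = 0.1550 mol/L


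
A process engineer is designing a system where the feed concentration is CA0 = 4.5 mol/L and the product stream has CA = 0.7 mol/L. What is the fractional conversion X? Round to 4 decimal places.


X = (CA0 - CA) / CA0
X = (4.5 - 0.7) / 4.5
X = 3.8 / 4.5
X = 0.8444


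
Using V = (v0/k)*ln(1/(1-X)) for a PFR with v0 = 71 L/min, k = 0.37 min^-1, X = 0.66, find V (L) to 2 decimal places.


V = (v0/k) * ln(1/(1-X))
V = (71/0.37) * ln(1/(1-0.66))
V = 191.891892 * ln(2.941176)
V = 191.891892 * 1.07881
V = 207.01 L


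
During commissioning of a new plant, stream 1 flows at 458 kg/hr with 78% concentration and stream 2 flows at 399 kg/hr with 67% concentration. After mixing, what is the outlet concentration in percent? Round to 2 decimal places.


Mass balance on solute: F1*x1 + F2*x2 = F3*x3
F3 = F1 + F2 = 458 + 399 = 857 kg/hr
x3 = (F1*x1 + F2*x2)/F3
x3 = (458*0.78 + 399*0.67) / 857
x3 = 72.88%


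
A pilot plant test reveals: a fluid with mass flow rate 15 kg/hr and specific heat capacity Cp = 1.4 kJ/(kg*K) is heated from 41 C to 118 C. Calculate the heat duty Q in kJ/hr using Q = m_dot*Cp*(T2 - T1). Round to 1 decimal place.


Q = m_dot * Cp * (T2 - T1)
Q = 15 * 1.4 * (118 - 41)
Q = 15 * 1.4 * 77
Q = 1617.0 kJ/hr


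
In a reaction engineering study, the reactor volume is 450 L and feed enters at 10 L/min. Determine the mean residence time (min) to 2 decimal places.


tau = V / v0
tau = 450 / 10
tau = 45.00 min


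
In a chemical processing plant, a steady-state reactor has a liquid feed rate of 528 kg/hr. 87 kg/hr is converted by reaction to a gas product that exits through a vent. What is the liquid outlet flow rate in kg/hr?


Steady-state mass balance on the main outlet: F_out = F_in - F_removed
F_out = 528 - 87
F_out = 441 kg/hr


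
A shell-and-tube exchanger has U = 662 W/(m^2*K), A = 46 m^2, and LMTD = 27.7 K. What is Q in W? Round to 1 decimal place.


Q = U * A * LMTD
Q = 662 * 46 * 27.7
Q = 843520.4 W


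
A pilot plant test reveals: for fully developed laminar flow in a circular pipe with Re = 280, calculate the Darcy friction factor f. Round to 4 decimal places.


f = 64 / Re
f = 64 / 280
f = 0.2286


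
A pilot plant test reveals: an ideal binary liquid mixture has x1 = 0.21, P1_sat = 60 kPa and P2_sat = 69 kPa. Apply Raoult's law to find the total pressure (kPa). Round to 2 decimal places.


P = x1*P1_sat + x2*P2_sat
x2 = 1 - x1 = 1 - 0.21 = 0.79
P = 0.21*60 + 0.79*69
P = 12.6 + 54.51
P = 67.11 kPa


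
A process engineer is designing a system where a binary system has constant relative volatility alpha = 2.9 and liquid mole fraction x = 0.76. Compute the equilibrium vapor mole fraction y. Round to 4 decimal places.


y = alpha*x / (1 + (alpha-1)*x)
y = 2.9*0.76 / (1 + (2.9-1)*0.76)
y = 2.204 / (1 + 1.444)
y = 2.204 / 2.444
y = 0.9018


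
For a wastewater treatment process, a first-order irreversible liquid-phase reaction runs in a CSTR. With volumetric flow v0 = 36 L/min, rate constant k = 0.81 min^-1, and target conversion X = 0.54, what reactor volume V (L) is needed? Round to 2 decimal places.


V = v0 * X / (k * (1 - X))
V = 36 * 0.54 / (0.81 * (1 - 0.54))
V = 19.44 / (0.81 * 0.46)
V = 19.44 / 0.3726
V = 52.17 L


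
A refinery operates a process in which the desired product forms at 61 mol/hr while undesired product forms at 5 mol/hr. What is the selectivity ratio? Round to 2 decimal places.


S = desired product rate / undesired product rate
S = 61 / 5
S = 12.20


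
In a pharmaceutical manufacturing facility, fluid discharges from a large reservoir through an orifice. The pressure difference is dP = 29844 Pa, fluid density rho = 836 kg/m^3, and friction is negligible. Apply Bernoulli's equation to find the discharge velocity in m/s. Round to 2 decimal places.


v = sqrt(2*dP/rho)
v = sqrt(2*29844/836)
v = sqrt(71.397129)
v = 8.45 m/s


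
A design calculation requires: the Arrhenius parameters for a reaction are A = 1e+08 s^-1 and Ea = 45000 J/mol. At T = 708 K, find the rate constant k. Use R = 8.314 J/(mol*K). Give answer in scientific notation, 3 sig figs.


k = A * exp(-Ea/(R*T))
k = 1e+08 * exp(-45000 / (8.314 * 708))
k = 1e+08 * exp(-7.644855)
k = 4.78e+04


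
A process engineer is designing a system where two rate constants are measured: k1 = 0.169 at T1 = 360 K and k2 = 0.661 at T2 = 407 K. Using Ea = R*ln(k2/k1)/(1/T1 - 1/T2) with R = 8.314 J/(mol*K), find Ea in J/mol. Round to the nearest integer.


Ea = R * ln(k2/k1) / (1/T1 - 1/T2)
ln(k2/k1) = ln(0.661/0.169) = 1.3638551
1/T1 - 1/T2 = 1/360 - 1/407 = 0.000320775321
Ea = 8.314 * 1.3638551 / 0.000320775321
Ea = 35349 J/mol


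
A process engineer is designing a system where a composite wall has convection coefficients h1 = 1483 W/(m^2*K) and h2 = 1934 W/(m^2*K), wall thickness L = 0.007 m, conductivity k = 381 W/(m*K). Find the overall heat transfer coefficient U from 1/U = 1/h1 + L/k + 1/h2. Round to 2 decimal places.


1/U = 1/h1 + L/k + 1/h2
1/U = 1/1483 + 0.007/381 + 1/1934
1/U = 0.0006743088 + 1.83727e-05 + 0.0005170631
1/U = 0.0012097446
U = 826.62 W/(m^2*K)


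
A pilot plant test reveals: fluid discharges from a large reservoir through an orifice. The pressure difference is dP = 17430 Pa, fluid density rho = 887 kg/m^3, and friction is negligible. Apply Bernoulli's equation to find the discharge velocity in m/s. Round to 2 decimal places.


v = sqrt(2*dP/rho)
v = sqrt(2*17430/887)
v = sqrt(39.301015)
v = 6.27 m/s


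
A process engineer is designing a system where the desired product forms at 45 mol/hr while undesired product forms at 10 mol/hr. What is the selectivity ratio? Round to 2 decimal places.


S = desired product rate / undesired product rate
S = 45 / 10
S = 4.50


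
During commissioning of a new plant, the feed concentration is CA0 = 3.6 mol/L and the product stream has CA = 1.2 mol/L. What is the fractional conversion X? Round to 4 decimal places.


X = (CA0 - CA) / CA0
X = (3.6 - 1.2) / 3.6
X = 2.4 / 3.6
X = 0.6667


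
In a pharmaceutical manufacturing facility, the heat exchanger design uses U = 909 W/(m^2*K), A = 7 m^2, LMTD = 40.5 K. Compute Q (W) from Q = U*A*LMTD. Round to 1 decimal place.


Q = U * A * LMTD
Q = 909 * 7 * 40.5
Q = 257701.5 W


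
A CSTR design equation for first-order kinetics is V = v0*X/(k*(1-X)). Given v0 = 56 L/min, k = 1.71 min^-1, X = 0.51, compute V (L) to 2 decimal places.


V = v0 * X / (k * (1 - X))
V = 56 * 0.51 / (1.71 * (1 - 0.51))
V = 28.56 / (1.71 * 0.49)
V = 28.56 / 0.8379
V = 34.09 L


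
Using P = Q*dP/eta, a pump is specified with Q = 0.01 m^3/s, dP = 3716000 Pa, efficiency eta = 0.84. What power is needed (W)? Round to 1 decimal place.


P = Q * dP / eta
P = 0.01 * 3716000 / 0.84
P = 37160.0 / 0.84
P = 44238.1 W


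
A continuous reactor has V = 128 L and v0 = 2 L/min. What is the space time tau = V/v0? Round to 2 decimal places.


tau = V / v0
tau = 128 / 2
tau = 64.00 min


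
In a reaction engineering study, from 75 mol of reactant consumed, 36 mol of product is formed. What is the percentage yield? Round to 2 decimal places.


Yield = (moles product / moles consumed) * 100%
Yield = (36 / 75) * 100
Yield = 0.48 * 100
Yield = 48.00%


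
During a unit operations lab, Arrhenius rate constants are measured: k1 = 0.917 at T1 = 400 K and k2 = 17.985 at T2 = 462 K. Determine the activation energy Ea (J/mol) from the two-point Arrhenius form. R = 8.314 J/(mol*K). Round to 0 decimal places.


Ea = R * ln(k2/k1) / (1/T1 - 1/T2)
ln(k2/k1) = ln(17.985/0.917) = 2.9761859
1/T1 - 1/T2 = 1/400 - 1/462 = 0.000335497835
Ea = 8.314 * 2.9761859 / 0.000335497835
Ea = 73753 J/mol


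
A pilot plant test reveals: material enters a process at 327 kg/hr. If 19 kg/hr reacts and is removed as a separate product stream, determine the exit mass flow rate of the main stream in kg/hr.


Steady-state mass balance on the main outlet: F_out = F_in - F_removed
F_out = 327 - 19
F_out = 308 kg/hr


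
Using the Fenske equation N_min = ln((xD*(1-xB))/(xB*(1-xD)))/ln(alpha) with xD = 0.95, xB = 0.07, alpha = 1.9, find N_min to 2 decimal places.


N_min = ln((xD*(1-xB))/(xB*(1-xD))) / ln(alpha)
Numerator inside ln: 0.8835 / 0.0035 = 252.428571
ln(252.428571) = 5.531128
ln(alpha) = ln(1.9) = 0.641854
N_min = 5.531128 / 0.641854 = 8.62


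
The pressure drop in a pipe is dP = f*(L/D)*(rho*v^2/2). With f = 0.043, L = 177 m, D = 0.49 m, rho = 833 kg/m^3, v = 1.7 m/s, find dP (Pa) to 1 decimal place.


dP = f * (L/D) * (rho*v^2/2)
dP = 0.043 * (177/0.49) * (833*1.7^2/2)
L/D = 361.2244898
rho*v^2/2 = 833*2.89/2 = 1203.685
dP = 0.043 * 361.2244898 * 1203.685
dP = 18696.4 Pa


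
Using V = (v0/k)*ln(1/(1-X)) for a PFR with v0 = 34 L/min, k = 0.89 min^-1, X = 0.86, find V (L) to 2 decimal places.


V = (v0/k) * ln(1/(1-X))
V = (34/0.89) * ln(1/(1-0.86))
V = 38.202247 * ln(7.142857)
V = 38.202247 * 1.966113
V = 75.11 L


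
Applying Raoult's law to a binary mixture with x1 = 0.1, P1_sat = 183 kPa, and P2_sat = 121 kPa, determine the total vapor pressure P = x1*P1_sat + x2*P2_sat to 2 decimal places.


P = x1*P1_sat + x2*P2_sat
x2 = 1 - x1 = 1 - 0.1 = 0.9
P = 0.1*183 + 0.9*121
P = 18.3 + 108.9
P = 127.20 kPa


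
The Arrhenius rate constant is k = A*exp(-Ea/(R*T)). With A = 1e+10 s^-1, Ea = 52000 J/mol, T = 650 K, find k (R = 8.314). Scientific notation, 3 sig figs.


k = A * exp(-Ea/(R*T))
k = 1e+10 * exp(-52000 / (8.314 * 650))
k = 1e+10 * exp(-9.622324)
k = 6.62e+05


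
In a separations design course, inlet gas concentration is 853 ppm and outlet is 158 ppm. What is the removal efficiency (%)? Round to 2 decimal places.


Efficiency = (G_in - G_out) / G_in * 100%
Efficiency = (853 - 158) / 853 * 100
Efficiency = 695 / 853 * 100
Efficiency = 81.48%


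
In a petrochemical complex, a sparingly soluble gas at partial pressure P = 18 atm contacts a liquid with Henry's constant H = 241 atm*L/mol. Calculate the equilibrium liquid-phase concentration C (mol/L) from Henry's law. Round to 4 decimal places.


C = P / H
C = 18 / 241
C = 0.0747 mol/L


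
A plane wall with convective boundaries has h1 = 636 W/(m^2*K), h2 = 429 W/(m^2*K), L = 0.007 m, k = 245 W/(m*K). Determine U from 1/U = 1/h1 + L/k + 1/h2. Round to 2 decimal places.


1/U = 1/h1 + L/k + 1/h2
1/U = 1/636 + 0.007/245 + 1/429
1/U = 0.001572327 + 2.85714e-05 + 0.0023310023
1/U = 0.0039319007
U = 254.33 W/(m^2*K)


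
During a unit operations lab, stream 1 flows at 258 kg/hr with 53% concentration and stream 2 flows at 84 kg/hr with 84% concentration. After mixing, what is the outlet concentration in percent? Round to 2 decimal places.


Mass balance on solute: F1*x1 + F2*x2 = F3*x3
F3 = F1 + F2 = 258 + 84 = 342 kg/hr
x3 = (F1*x1 + F2*x2)/F3
x3 = (258*0.53 + 84*0.84) / 342
x3 = 60.61%


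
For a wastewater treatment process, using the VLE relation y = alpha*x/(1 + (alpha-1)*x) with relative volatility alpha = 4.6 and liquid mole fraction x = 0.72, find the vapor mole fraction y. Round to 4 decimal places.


y = alpha*x / (1 + (alpha-1)*x)
y = 4.6*0.72 / (1 + (4.6-1)*0.72)
y = 3.312 / (1 + 2.592)
y = 3.312 / 3.592
y = 0.9220


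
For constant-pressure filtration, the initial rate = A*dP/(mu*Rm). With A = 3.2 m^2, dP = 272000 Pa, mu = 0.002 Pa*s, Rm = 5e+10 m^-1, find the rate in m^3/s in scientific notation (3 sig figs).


rate = A * dP / (mu * Rm)
rate = 3.2 * 272000 / (0.002 * 5e+10)
rate = 870400.0 / 1.000e+08
rate = 8.70e-03 m^3/s


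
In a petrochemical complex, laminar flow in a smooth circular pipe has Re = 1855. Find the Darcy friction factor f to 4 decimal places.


f = 64 / Re
f = 64 / 1855
f = 0.0345


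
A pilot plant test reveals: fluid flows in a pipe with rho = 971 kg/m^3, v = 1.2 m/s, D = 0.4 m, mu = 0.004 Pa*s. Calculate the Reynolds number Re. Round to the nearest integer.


Re = rho * v * D / mu
Re = 971 * 1.2 * 0.4 / 0.004
Re = 466.08 / 0.004
Re = 116520


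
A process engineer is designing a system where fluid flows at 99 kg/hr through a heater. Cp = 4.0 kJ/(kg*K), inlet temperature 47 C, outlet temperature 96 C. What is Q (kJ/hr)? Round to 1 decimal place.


Q = m_dot * Cp * (T2 - T1)
Q = 99 * 4.0 * (96 - 47)
Q = 99 * 4.0 * 49
Q = 19404.0 kJ/hr


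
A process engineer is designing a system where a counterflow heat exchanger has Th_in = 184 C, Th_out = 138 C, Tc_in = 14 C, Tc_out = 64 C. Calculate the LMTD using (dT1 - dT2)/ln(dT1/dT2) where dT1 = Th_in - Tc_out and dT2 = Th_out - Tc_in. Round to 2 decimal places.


dT1 = Th_in - Tc_out = 184 - 64 = 120
dT2 = Th_out - Tc_in = 138 - 14 = 124
LMTD = (dT1 - dT2) / ln(dT1/dT2)
LMTD = (120 - 124) / ln(120/124)
LMTD = 121.99 K


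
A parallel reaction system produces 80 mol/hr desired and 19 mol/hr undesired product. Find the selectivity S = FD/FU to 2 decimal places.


S = desired product rate / undesired product rate
S = 80 / 19
S = 4.21


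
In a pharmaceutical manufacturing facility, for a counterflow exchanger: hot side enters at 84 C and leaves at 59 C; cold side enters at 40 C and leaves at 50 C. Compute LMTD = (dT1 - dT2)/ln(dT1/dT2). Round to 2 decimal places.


dT1 = Th_in - Tc_out = 84 - 50 = 34
dT2 = Th_out - Tc_in = 59 - 40 = 19
LMTD = (dT1 - dT2) / ln(dT1/dT2)
LMTD = (34 - 19) / ln(34/19)
LMTD = 25.78 K


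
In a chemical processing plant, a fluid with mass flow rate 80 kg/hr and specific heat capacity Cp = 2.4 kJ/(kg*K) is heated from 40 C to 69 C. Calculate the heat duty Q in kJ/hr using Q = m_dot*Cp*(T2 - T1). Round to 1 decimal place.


Q = m_dot * Cp * (T2 - T1)
Q = 80 * 2.4 * (69 - 40)
Q = 80 * 2.4 * 29
Q = 5568.0 kJ/hr


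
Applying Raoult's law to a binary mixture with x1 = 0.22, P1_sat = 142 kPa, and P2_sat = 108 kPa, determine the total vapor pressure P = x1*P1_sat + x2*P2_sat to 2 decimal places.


P = x1*P1_sat + x2*P2_sat
x2 = 1 - x1 = 1 - 0.22 = 0.78
P = 0.22*142 + 0.78*108
P = 31.24 + 84.24
P = 115.48 kPa


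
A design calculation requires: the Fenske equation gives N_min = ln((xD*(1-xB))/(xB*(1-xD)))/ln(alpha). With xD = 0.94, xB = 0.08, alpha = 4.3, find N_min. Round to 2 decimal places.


N_min = ln((xD*(1-xB))/(xB*(1-xD))) / ln(alpha)
Numerator inside ln: 0.8648 / 0.0048 = 180.166667
ln(180.166667) = 5.193882
ln(alpha) = ln(4.3) = 1.458615
N_min = 5.193882 / 1.458615 = 3.56


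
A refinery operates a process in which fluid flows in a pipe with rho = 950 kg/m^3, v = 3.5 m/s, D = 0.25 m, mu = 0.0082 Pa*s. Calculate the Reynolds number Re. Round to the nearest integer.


Re = rho * v * D / mu
Re = 950 * 3.5 * 0.25 / 0.0082
Re = 831.25 / 0.0082
Re = 101372


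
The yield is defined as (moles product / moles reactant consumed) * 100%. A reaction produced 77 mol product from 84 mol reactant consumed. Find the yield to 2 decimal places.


Yield = (moles product / moles consumed) * 100%
Yield = (77 / 84) * 100
Yield = 0.9167 * 100
Yield = 91.67%


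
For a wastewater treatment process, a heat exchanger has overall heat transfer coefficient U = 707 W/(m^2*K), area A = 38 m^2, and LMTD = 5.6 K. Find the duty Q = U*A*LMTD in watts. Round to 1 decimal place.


Q = U * A * LMTD
Q = 707 * 38 * 5.6
Q = 150449.6 W


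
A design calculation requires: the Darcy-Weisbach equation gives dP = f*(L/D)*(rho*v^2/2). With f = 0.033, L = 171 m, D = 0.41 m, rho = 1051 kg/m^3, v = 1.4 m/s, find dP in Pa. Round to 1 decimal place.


dP = f * (L/D) * (rho*v^2/2)
dP = 0.033 * (171/0.41) * (1051*1.4^2/2)
L/D = 417.07317073
rho*v^2/2 = 1051*1.96/2 = 1029.98
dP = 0.033 * 417.07317073 * 1029.98
dP = 14176.0 Pa


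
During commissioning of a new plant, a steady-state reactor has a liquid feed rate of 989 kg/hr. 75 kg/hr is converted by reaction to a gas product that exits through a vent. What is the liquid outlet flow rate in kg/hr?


Steady-state mass balance on the main outlet: F_out = F_in - F_removed
F_out = 989 - 75
F_out = 914 kg/hr


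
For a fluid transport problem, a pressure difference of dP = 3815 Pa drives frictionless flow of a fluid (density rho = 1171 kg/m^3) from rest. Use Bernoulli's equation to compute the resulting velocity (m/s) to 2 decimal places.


v = sqrt(2*dP/rho)
v = sqrt(2*3815/1171)
v = sqrt(6.515798)
v = 2.55 m/s


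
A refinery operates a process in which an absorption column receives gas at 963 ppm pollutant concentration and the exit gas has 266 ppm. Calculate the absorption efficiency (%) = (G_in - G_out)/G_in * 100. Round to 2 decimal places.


Efficiency = (G_in - G_out) / G_in * 100%
Efficiency = (963 - 266) / 963 * 100
Efficiency = 697 / 963 * 100
Efficiency = 72.38%


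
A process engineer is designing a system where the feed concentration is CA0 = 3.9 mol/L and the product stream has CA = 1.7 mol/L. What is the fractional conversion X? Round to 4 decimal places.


X = (CA0 - CA) / CA0
X = (3.9 - 1.7) / 3.9
X = 2.2 / 3.9
X = 0.5641


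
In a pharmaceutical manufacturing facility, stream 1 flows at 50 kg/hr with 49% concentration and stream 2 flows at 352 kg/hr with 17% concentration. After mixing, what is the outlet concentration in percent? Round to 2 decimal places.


Mass balance on solute: F1*x1 + F2*x2 = F3*x3
F3 = F1 + F2 = 50 + 352 = 402 kg/hr
x3 = (F1*x1 + F2*x2)/F3
x3 = (50*0.49 + 352*0.17) / 402
x3 = 20.98%


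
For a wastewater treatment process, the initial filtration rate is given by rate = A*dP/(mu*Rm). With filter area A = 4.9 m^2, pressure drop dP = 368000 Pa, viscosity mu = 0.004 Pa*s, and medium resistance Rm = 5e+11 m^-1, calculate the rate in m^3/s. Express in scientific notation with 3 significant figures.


rate = A * dP / (mu * Rm)
rate = 4.9 * 368000 / (0.004 * 5e+11)
rate = 1803200.0 / 2.000e+09
rate = 9.02e-04 m^3/s


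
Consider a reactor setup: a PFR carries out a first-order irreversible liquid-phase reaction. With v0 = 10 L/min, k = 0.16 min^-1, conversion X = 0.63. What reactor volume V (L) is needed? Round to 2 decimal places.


V = (v0/k) * ln(1/(1-X))
V = (10/0.16) * ln(1/(1-0.63))
V = 62.5 * ln(2.702703)
V = 62.5 * 0.994252
V = 62.14 L


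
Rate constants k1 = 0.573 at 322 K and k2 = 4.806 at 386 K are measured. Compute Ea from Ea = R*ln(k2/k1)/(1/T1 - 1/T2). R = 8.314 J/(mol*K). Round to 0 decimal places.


Ea = R * ln(k2/k1) / (1/T1 - 1/T2)
ln(k2/k1) = ln(4.806/0.573) = 2.1267347
1/T1 - 1/T2 = 1/322 - 1/386 = 0.000514916487
Ea = 8.314 * 2.1267347 / 0.000514916487
Ea = 34339 J/mol


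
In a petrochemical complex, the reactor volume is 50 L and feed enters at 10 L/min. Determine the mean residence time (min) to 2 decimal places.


tau = V / v0
tau = 50 / 10
tau = 5.00 min


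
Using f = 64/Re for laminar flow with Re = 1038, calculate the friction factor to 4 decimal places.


f = 64 / Re
f = 64 / 1038
f = 0.0617


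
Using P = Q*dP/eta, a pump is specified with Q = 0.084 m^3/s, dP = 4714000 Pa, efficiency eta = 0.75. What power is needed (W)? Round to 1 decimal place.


P = Q * dP / eta
P = 0.084 * 4714000 / 0.75
P = 395976.0 / 0.75
P = 527968.0 W


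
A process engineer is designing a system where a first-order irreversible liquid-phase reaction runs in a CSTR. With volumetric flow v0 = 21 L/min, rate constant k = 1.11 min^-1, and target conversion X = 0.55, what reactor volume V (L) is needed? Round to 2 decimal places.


V = v0 * X / (k * (1 - X))
V = 21 * 0.55 / (1.11 * (1 - 0.55))
V = 11.55 / (1.11 * 0.45)
V = 11.55 / 0.4995
V = 23.12 L


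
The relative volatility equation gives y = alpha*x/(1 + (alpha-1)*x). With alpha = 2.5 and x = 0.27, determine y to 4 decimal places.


y = alpha*x / (1 + (alpha-1)*x)
y = 2.5*0.27 / (1 + (2.5-1)*0.27)
y = 0.675 / (1 + 0.405)
y = 0.675 / 1.405
y = 0.4804


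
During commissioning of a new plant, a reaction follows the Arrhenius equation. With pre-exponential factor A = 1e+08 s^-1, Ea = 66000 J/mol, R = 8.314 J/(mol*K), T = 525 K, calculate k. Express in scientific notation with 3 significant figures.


k = A * exp(-Ea/(R*T))
k = 1e+08 * exp(-66000 / (8.314 * 525))
k = 1e+08 * exp(-15.120795)
k = 2.71e+01


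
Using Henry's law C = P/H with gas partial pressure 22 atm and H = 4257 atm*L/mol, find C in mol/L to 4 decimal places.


C = P / H
C = 22 / 4257
C = 0.0052 mol/L


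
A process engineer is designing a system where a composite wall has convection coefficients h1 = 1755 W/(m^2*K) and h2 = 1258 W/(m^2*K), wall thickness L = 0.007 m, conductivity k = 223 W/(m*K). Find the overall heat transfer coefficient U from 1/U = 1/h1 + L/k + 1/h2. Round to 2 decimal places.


1/U = 1/h1 + L/k + 1/h2
1/U = 1/1755 + 0.007/223 + 1/1258
1/U = 0.0005698006 + 3.13901e-05 + 0.0007949126
1/U = 0.0013961033
U = 716.28 W/(m^2*K)


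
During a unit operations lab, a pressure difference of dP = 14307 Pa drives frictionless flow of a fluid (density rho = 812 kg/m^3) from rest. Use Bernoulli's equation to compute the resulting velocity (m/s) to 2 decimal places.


v = sqrt(2*dP/rho)
v = sqrt(2*14307/812)
v = sqrt(35.238916)
v = 5.94 m/s


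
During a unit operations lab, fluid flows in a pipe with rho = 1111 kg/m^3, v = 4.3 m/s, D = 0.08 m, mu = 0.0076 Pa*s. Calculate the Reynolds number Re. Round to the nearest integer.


Re = rho * v * D / mu
Re = 1111 * 4.3 * 0.08 / 0.0076
Re = 382.184 / 0.0076
Re = 50287


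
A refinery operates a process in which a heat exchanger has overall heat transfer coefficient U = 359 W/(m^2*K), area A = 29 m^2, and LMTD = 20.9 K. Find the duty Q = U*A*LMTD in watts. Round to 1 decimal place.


Q = U * A * LMTD
Q = 359 * 29 * 20.9
Q = 217589.9 W


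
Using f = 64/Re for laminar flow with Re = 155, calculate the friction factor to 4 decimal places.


f = 64 / Re
f = 64 / 155
f = 0.4129


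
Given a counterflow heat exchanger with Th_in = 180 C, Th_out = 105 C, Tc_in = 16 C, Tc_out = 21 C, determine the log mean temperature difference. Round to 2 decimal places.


dT1 = Th_in - Tc_out = 180 - 21 = 159
dT2 = Th_out - Tc_in = 105 - 16 = 89
LMTD = (dT1 - dT2) / ln(dT1/dT2)
LMTD = (159 - 89) / ln(159/89)
LMTD = 120.63 K


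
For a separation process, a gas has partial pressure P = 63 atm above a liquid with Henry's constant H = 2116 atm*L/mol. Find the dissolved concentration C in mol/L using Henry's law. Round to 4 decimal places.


C = P / H
C = 63 / 2116
C = 0.0298 mol/L


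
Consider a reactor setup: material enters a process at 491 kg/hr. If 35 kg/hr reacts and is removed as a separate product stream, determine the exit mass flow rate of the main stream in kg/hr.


Steady-state mass balance on the main outlet: F_out = F_in - F_removed
F_out = 491 - 35
F_out = 456 kg/hr


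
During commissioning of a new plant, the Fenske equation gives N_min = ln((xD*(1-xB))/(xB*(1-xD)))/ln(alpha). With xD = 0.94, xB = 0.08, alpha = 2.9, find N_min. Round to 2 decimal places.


N_min = ln((xD*(1-xB))/(xB*(1-xD))) / ln(alpha)
Numerator inside ln: 0.8648 / 0.0048 = 180.166667
ln(180.166667) = 5.193882
ln(alpha) = ln(2.9) = 1.064711
N_min = 5.193882 / 1.064711 = 4.88


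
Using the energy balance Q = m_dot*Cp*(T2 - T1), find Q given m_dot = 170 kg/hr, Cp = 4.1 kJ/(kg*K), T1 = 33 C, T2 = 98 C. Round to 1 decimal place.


Q = m_dot * Cp * (T2 - T1)
Q = 170 * 4.1 * (98 - 33)
Q = 170 * 4.1 * 65
Q = 45305.0 kJ/hr


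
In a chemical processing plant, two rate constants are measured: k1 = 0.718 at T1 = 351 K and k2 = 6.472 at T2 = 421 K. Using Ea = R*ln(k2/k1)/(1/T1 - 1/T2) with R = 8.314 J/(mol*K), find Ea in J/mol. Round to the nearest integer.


Ea = R * ln(k2/k1) / (1/T1 - 1/T2)
ln(k2/k1) = ln(6.472/0.718) = 2.1987709
1/T1 - 1/T2 = 1/351 - 1/421 = 0.000473705937
Ea = 8.314 * 2.1987709 / 0.000473705937
Ea = 38591 J/mol


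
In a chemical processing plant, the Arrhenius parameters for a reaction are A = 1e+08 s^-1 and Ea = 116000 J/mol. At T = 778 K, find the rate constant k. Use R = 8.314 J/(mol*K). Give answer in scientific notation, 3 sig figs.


k = A * exp(-Ea/(R*T))
k = 1e+08 * exp(-116000 / (8.314 * 778))
k = 1e+08 * exp(-17.933637)
k = 1.63e+00


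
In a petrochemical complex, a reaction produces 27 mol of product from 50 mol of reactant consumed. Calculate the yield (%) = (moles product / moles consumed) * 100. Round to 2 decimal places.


Yield = (moles product / moles consumed) * 100%
Yield = (27 / 50) * 100
Yield = 0.54 * 100
Yield = 54.00%


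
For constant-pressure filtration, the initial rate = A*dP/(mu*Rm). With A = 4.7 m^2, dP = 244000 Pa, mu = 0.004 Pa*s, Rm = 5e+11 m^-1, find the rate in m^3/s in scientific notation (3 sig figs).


rate = A * dP / (mu * Rm)
rate = 4.7 * 244000 / (0.004 * 5e+11)
rate = 1146800.0 / 2.000e+09
rate = 5.73e-04 m^3/s


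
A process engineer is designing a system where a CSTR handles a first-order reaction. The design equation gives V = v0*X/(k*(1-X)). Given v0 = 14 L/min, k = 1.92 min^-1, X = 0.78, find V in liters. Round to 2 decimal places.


V = v0 * X / (k * (1 - X))
V = 14 * 0.78 / (1.92 * (1 - 0.78))
V = 10.92 / (1.92 * 0.22)
V = 10.92 / 0.4224
V = 25.85 L


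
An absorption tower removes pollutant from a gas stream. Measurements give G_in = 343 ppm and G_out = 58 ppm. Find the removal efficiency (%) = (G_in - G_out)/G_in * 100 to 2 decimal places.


Efficiency = (G_in - G_out) / G_in * 100%
Efficiency = (343 - 58) / 343 * 100
Efficiency = 285 / 343 * 100
Efficiency = 83.09%


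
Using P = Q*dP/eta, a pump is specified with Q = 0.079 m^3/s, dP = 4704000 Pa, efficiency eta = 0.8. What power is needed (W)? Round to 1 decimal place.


P = Q * dP / eta
P = 0.079 * 4704000 / 0.8
P = 371616.0 / 0.8
P = 464520.0 W


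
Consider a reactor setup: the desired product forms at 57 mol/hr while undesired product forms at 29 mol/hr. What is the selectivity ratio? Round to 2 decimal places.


S = desired product rate / undesired product rate
S = 57 / 29
S = 1.97


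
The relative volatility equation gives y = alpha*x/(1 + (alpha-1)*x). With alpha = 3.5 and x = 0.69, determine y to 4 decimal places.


y = alpha*x / (1 + (alpha-1)*x)
y = 3.5*0.69 / (1 + (3.5-1)*0.69)
y = 2.415 / (1 + 1.725)
y = 2.415 / 2.725
y = 0.8862


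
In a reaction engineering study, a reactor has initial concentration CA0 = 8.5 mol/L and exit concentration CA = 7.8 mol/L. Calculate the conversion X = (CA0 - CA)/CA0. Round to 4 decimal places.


X = (CA0 - CA) / CA0
X = (8.5 - 7.8) / 8.5
X = 0.7 / 8.5
X = 0.0824


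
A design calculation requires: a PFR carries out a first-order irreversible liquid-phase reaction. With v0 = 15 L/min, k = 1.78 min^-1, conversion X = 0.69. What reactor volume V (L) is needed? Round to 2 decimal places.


V = (v0/k) * ln(1/(1-X))
V = (15/1.78) * ln(1/(1-0.69))
V = 8.426966 * ln(3.225806)
V = 8.426966 * 1.171183
V = 9.87 L


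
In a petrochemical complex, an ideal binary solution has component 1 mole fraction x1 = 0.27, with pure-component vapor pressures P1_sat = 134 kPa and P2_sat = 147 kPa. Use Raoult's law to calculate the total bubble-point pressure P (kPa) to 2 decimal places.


P = x1*P1_sat + x2*P2_sat
x2 = 1 - x1 = 1 - 0.27 = 0.73
P = 0.27*134 + 0.73*147
P = 36.18 + 107.31
P = 143.49 kPa


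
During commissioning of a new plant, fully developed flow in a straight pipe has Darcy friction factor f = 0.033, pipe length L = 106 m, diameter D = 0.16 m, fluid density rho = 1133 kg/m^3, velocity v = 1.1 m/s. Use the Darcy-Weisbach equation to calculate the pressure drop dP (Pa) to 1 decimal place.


dP = f * (L/D) * (rho*v^2/2)
dP = 0.033 * (106/0.16) * (1133*1.1^2/2)
L/D = 662.5
rho*v^2/2 = 1133*1.21/2 = 685.465
dP = 0.033 * 662.5 * 685.465
dP = 14986.0 Pa


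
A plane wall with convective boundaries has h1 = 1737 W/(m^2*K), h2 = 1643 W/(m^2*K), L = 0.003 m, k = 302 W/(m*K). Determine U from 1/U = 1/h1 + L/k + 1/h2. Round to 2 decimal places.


1/U = 1/h1 + L/k + 1/h2
1/U = 1/1737 + 0.003/302 + 1/1643
1/U = 0.0005757052 + 9.9338e-06 + 0.0006086427
1/U = 0.0011942817
U = 837.32 W/(m^2*K)


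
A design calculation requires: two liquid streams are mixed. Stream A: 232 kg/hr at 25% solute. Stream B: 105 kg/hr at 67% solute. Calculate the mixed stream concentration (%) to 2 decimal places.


Mass balance on solute: F1*x1 + F2*x2 = F3*x3
F3 = F1 + F2 = 232 + 105 = 337 kg/hr
x3 = (F1*x1 + F2*x2)/F3
x3 = (232*0.25 + 105*0.67) / 337
x3 = 38.09%


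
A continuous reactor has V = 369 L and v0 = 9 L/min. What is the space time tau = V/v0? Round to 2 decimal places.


tau = V / v0
tau = 369 / 9
tau = 41.00 min


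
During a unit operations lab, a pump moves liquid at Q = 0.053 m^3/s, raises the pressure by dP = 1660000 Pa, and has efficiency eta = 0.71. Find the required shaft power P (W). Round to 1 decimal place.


P = Q * dP / eta
P = 0.053 * 1660000 / 0.71
P = 87980.0 / 0.71
P = 123915.5 W


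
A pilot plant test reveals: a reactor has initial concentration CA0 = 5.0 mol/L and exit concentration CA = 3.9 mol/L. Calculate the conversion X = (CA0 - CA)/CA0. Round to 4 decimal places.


X = (CA0 - CA) / CA0
X = (5.0 - 3.9) / 5.0
X = 1.1 / 5.0
X = 0.2200


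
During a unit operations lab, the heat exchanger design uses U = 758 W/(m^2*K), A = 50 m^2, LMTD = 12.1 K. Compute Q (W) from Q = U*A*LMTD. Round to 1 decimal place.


Q = U * A * LMTD
Q = 758 * 50 * 12.1
Q = 458590.0 W


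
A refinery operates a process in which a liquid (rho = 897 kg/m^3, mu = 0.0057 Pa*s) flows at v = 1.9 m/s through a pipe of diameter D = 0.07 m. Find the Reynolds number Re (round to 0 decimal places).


Re = rho * v * D / mu
Re = 897 * 1.9 * 0.07 / 0.0057
Re = 119.301 / 0.0057
Re = 20930


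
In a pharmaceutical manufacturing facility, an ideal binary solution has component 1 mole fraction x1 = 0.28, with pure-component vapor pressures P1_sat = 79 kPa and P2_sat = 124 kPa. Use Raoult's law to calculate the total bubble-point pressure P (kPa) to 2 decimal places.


P = x1*P1_sat + x2*P2_sat
x2 = 1 - x1 = 1 - 0.28 = 0.72
P = 0.28*79 + 0.72*124
P = 22.12 + 89.28
P = 111.40 kPa
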